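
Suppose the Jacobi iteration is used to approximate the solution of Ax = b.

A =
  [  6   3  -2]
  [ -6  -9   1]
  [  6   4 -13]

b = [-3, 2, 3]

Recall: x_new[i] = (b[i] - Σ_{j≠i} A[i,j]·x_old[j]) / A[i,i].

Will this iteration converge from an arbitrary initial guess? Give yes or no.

Diagonal D = diag(6, -9, -13); L, U strict lower/upper.
T_J = -D⁻¹(L+U): T[2,0] = -(6)/(-13) = +0.4615; T[2,2] = 0.
  T[0,:] = [+0.0000, -0.5000, +0.3333]
  T[1,:] = [-0.6667, +0.0000, +0.1111]
  T[2,:] = [+0.4615, +0.3077, +0.0000]
eigenvalue magnitudes: 0.7994, 0.6049, 0.1944.
ρ = 0.7994; 0.7994 < 1 ⇒ converges.

yes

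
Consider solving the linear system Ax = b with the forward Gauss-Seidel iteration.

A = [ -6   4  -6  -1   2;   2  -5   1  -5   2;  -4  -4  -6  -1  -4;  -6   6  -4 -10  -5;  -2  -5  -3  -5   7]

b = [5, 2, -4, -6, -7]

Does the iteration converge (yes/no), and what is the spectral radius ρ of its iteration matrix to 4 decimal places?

Write A = D+L+U with D = diag(-6, -5, -6, -10, 7).
Gauss-Seidel: T = -(D+L)⁻¹U, row 0 first, T[0,2] = -(-6)/(-6) = -1.0000; later rows by forward substitution.
  T[0,:] = [+0.0000, +0.6667, -1.0000, -0.1667, +0.3333]
  T[1,:] = [+0.0000, +0.2667, -0.2000, -1.0667, +0.5333]
  T[2,:] = [+0.0000, -0.6222, +0.8000, +0.6556, -1.2444]
  T[3,:] = [+0.0000, +0.0089, +0.1600, -0.8022, +0.1178]
  T[4,:] = [+0.0000, +0.1206, +0.0286, -1.1016, +0.0270]
|roots of det(T-λI)|: 1.1751, 0.5250, 0.5250, 0.0098, 0.0000.
ρ = 1.1751; 1.1751 > 1 ⇒ diverges.

no, ρ = 1.1751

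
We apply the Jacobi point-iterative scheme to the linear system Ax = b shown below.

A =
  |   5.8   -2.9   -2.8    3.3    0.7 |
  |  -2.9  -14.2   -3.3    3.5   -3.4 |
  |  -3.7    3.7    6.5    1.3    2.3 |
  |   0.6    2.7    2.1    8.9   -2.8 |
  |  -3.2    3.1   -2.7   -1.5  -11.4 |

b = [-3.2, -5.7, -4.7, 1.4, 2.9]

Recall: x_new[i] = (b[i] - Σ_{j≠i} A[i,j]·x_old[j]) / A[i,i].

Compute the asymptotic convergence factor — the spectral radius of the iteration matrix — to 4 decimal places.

Split A = D + L + U, D = diag(5.8, -14.2, 6.5, 8.9, -11.4).
Jacobi: T = -D⁻¹(L+U), T[2,4] = -(2.3)/(6.5) = -0.3538; T[2,2] = 0.
  T[0,:] = [+0.0000  +0.5000  +0.4828  -0.5690  -0.1207]
  T[1,:] = [-0.2042  +0.0000  -0.2324  +0.2465  -0.2394]
  T[2,:] = [+0.5692  -0.5692  +0.0000  -0.2000  -0.3538]
  T[3,:] = [-0.0674  -0.3034  -0.2360  +0.0000  +0.3146]
  T[4,:] = [-0.2807  +0.2719  -0.2368  -0.1316  +0.0000]
|λ(T)| sorted: 0.8688, 0.5328, 0.4704, 0.4704, 0.1427.
ρ = 0.8688; 0.8688 < 1 ⇒ converges.

0.8688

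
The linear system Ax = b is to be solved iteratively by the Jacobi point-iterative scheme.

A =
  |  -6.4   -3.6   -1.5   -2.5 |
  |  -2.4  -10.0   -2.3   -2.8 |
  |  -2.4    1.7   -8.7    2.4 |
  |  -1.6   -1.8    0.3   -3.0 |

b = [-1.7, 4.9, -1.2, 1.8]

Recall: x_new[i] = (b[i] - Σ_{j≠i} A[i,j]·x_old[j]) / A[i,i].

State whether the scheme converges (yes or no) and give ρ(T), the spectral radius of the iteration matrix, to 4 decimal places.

Split A = D + L + U, D = diag(-6.4, -10, -8.7, -3).
Jacobi T = -D⁻¹(L+U): T[0,2] = -(-1.5)/(-6.4) = -0.2344; T[0,0] = 0.
  T[0,:] = [+0.0000, -0.5625, -0.2344, -0.3906]
  T[1,:] = [-0.2400, +0.0000, -0.2300, -0.2800]
  T[2,:] = [-0.2759, +0.1954, +0.0000, +0.2759]
  T[3,:] = [-0.5333, -0.6000, +0.1000, +0.0000]
eigenvalue magnitudes: 0.7899, 0.5601, 0.3916, 0.1619.
ρ = 0.7899; 0.7899 < 1 ⇒ converges.

yes, ρ = 0.7899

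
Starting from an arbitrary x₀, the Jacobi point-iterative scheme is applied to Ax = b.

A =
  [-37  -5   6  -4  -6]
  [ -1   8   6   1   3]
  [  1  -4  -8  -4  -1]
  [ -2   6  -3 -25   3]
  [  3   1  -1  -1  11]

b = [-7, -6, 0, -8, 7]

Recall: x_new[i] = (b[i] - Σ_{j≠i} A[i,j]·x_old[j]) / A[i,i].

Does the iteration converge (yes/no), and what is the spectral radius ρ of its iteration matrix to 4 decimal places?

yes, ρ = 0.7340

A = D + L + U where D = diag(-37, 8, -8, -25, 11).
Jacobi: T = -D⁻¹(L+U), T[1,0] = -(-1)/(8) = +0.1250; T[1,1] = 0.
  T[0,:] = [+0.0000, -0.1351, +0.1622, -0.1081, -0.1622]
  T[1,:] = [+0.1250, +0.0000, -0.7500, -0.1250, -0.3750]
  T[2,:] = [+0.1250, -0.5000, +0.0000, -0.5000, -0.1250]
  T[3,:] = [-0.0800, +0.2400, -0.1200, +0.0000, +0.1200]
  T[4,:] = [-0.2727, -0.0909, +0.0909, +0.0909, +0.0000]
|eigenvalues of T|: 0.7340, 0.5097, 0.2978, 0.2600, 0.1865.
ρ(T) = max|λ| = 0.7340; 0.7340 < 1: convergent.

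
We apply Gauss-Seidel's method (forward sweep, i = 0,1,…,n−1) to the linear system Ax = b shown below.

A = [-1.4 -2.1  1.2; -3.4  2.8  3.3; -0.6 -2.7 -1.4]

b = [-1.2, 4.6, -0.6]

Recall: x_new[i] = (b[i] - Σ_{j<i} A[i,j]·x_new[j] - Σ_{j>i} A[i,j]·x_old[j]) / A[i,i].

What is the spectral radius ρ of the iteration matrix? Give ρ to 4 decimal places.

Diagonal D = diag(-1.4, 2.8, -1.4); L, U strict lower/upper.
GS T = -(D+L)⁻¹U: row 0 first, T[0,1] = -(-2.1)/(-1.4) = -1.5000; later rows by forward substitution.
  T[0,:] = [+0.0000 -1.5000 +0.8571]
  T[1,:] = [+0.0000 -1.8214 -0.1378]
  T[2,:] = [+0.0000 +4.1556 -0.1017]
moduli |λ_i(T)| = 1.3701, 0.5530, 0.0000.
ρ = 1.3701; 1.3701 > 1: divergent.

1.3701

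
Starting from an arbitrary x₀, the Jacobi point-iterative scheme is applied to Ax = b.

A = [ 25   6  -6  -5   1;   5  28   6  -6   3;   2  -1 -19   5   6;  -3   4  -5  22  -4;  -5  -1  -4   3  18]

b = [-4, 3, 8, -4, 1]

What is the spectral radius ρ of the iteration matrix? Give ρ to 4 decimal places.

0.5478

Write A = D+L+U with D = diag(25, 28, -19, 22, 18).
Jacobi T = -D⁻¹(L+U): T[2,4] = -(6)/(-19) = +0.3158; T[2,2] = 0.
  T[0,:] = [+0.0000 -0.2400 +0.2400 +0.2000 -0.0400]
  T[1,:] = [-0.1786 +0.0000 -0.2143 +0.2143 -0.1071]
  T[2,:] = [+0.1053 -0.0526 +0.0000 +0.2632 +0.3158]
  T[3,:] = [+0.1364 -0.1818 +0.2273 +0.0000 +0.1818]
  T[4,:] = [+0.2778 +0.0556 +0.2222 -0.1667 +0.0000]
|λ(T)| sorted: 0.5478, 0.2471, 0.2471, 0.1935, 0.0711.
ρ = 0.5478; 0.5478 < 1: convergent.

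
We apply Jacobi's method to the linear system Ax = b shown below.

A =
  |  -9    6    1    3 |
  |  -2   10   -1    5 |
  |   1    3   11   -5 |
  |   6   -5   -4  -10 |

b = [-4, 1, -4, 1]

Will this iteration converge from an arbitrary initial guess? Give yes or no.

yes

Write A = D+L+U with D = diag(-9, 10, 11, -10).
Jacobi T = -D⁻¹(L+U): T[2,1] = -(3)/(11) = -0.2727; T[2,2] = 0.
  T[0,:] = [+0.0000 +0.6667 +0.1111 +0.3333]
  T[1,:] = [+0.2000 +0.0000 +0.1000 -0.5000]
  T[2,:] = [-0.0909 -0.2727 +0.0000 +0.4545]
  T[3,:] = [+0.6000 -0.5000 -0.4000 +0.0000]
|eigenvalues of T|: 0.8687, 0.4858, 0.4858, 0.2493.
spectral radius ρ = 0.8687; 0.8687 < 1, so it converges for any x₀.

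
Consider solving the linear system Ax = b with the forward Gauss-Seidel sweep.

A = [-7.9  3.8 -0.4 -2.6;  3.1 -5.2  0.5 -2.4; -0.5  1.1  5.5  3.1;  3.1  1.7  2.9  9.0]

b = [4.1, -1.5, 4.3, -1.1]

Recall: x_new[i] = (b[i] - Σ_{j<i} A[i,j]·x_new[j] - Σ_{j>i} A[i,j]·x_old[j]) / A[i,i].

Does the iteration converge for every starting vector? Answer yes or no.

yes

A = D + L + U where D = diag(-7.9, -5.2, 5.5, 9).
Gauss-Seidel: T = -(D+L)⁻¹U, row 0 first, T[0,1] = -(3.8)/(-7.9) = +0.4810; later rows by forward substitution.
  T[0,:] = [+0.0000, +0.4810, -0.0506, -0.3291]
  T[1,:] = [+0.0000, +0.2868, +0.0660, -0.6577]
  T[2,:] = [+0.0000, -0.0136, -0.0178, -0.4620]
  T[3,:] = [+0.0000, -0.2155, +0.0107, +0.3865]
moduli |λ_i(T)| = 0.7237, 0.1114, 0.1114, 0.0000.
ρ = 0.7237; 0.7237 < 1 ⇒ converges.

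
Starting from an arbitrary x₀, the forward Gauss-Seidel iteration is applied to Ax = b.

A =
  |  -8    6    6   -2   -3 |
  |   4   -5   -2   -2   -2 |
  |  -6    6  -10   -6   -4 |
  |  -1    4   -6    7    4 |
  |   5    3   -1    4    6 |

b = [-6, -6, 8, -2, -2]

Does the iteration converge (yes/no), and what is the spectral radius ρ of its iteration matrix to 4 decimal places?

no, ρ = 1.4830

A = D + L + U where D = diag(-8, -5, -10, 7, 6).
GS T = -(D+L)⁻¹U: row 0 first, T[0,3] = -(-2)/(-8) = -0.2500; later rows by forward substitution.
  T[0,:] = [+0.0000 +0.7500 +0.7500 -0.2500 -0.3750]
  T[1,:] = [+0.0000 +0.6000 +0.2000 -0.6000 -0.7000]
  T[2,:] = [+0.0000 -0.0900 -0.3300 -0.8100 -0.5950]
  T[3,:] = [+0.0000 -0.3129 -0.2900 -0.3871 -0.7350]
  T[4,:] = [+0.0000 -0.7314 -0.5867 +0.6314 +1.0533]
|eigenvalues of T|: 1.4830, 1.0139, 0.2388, 0.2388, 0.0000.
ρ = 1.4830; 1.4830 > 1, so it fails to converge.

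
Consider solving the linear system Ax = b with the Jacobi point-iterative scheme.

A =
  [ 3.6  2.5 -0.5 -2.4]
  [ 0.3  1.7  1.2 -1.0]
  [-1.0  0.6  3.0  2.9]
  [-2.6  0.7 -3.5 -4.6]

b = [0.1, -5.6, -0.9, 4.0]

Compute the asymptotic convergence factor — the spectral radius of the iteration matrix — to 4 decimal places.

Split A = D + L + U, D = diag(3.6, 1.7, 3, -4.6).
Jacobi: T = -D⁻¹(L+U), T[1,2] = -(1.2)/(1.7) = -0.7059; T[1,1] = 0.
  T[0,:] = [+0.0000 -0.6944 +0.1389 +0.6667]
  T[1,:] = [-0.1765 +0.0000 -0.7059 +0.5882]
  T[2,:] = [+0.3333 -0.2000 +0.0000 -0.9667]
  T[3,:] = [-0.5652 +0.1522 -0.7609 +0.0000]
|eigenvalues of T|: 1.1768, 0.7938, 0.5680, 0.5680.
ρ(T) = max|λ| = 1.1768; 1.1768 > 1: divergent.

1.1768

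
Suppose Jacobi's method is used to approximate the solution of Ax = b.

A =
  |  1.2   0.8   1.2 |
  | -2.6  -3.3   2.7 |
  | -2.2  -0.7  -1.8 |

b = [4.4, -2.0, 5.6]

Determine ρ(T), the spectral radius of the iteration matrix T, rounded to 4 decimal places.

Let D = diag(1.2, -3.3, -1.8); L, U the strict triangles.
Jacobi T = -D⁻¹(L+U): T[0,1] = -(0.8)/(1.2) = -0.6667; T[0,0] = 0.
  T[0,:] = [+0.0000, -0.6667, -1.0000]
  T[1,:] = [-0.7879, +0.0000, +0.8182]
  T[2,:] = [-1.2222, -0.3889, +0.0000]
eigenvalue magnitudes: 1.3058, 1.0407, 0.2651.
ρ(T) = max|λ| = 1.3058; 1.3058 > 1: divergent.

1.3058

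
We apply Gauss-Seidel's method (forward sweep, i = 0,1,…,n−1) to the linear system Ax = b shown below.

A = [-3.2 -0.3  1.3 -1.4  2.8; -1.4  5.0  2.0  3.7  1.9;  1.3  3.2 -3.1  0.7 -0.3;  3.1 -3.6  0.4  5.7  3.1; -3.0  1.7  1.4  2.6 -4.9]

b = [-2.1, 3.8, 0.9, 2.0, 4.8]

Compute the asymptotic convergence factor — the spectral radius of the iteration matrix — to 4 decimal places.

Diagonal D = diag(-3.2, 5, -3.1, 5.7, -4.9); L, U strict lower/upper.
GS T = -(D+L)⁻¹U: row 0 first, T[0,1] = -(-0.3)/(-3.2) = -0.0938; later rows by forward substitution.
  T[0,:] = [+0.0000  -0.0938  +0.4062  -0.4375  +0.8750]
  T[1,:] = [+0.0000  -0.0263  -0.2863  -0.8625  -0.1350]
  T[2,:] = [+0.0000  -0.0664  -0.1251  -0.8480  +0.1308]
  T[3,:] = [+0.0000  +0.0391  -0.3930  -0.2473  -1.1142]
  T[4,:] = [+0.0000  +0.0500  -0.5923  -0.4049  -1.1364]
|eigenvalues of T|: 1.6972, 0.2839, 0.2839, 0.0206, 0.0000.
ρ = 1.6972; 1.6972 > 1 ⇒ diverges.

1.6972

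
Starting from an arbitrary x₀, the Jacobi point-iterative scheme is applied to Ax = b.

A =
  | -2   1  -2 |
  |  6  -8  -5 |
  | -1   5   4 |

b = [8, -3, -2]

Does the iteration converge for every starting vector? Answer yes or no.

no

Let D = diag(-2, -8, 4); L, U the strict triangles.
T_J = -D⁻¹(L+U): T[2,1] = -(5)/(4) = -1.2500; T[2,2] = 0.
  T[0,:] = [+0.0000, +0.5000, -1.0000]
  T[1,:] = [+0.7500, +0.0000, -0.6250]
  T[2,:] = [+0.2500, -1.2500, +0.0000]
|eigenvalues of T|: 1.2602, 0.8258, 0.8258.
ρ(T) = max|λ| = 1.2602; 1.2602 > 1, so it fails to converge.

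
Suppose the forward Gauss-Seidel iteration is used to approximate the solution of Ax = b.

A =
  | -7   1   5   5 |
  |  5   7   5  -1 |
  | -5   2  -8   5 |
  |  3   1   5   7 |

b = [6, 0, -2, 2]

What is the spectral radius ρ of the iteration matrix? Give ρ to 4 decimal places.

Split A = D + L + U, D = diag(-7, 7, -8, 7).
Gauss-Seidel: T = -(D+L)⁻¹U, row 0 first, T[0,3] = -(5)/(-7) = +0.7143; later rows by forward substitution.
  T[0,:] = [+0.0000, +0.1429, +0.7143, +0.7143]
  T[1,:] = [+0.0000, -0.1020, -1.2245, -0.3673]
  T[2,:] = [+0.0000, -0.1148, -0.7526, +0.0867]
  T[3,:] = [+0.0000, +0.0353, +0.4063, -0.3156]
|eigenvalues of T|: 0.9453, 0.3163, 0.0914, 0.0000.
ρ(T) = max|λ| = 0.9453; 0.9453 < 1: convergent.

0.9453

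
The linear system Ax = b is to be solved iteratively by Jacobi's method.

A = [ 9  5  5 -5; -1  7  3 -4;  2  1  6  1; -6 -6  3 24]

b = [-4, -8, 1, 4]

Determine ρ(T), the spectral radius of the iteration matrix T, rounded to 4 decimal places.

0.7144

Split A = D + L + U, D = diag(9, 7, 6, 24).
Jacobi: T = -D⁻¹(L+U), T[3,0] = -(-6)/(24) = +0.2500; T[3,3] = 0.
  T[0,:] = [+0.0000 -0.5556 -0.5556 +0.5556]
  T[1,:] = [+0.1429 +0.0000 -0.4286 +0.5714]
  T[2,:] = [-0.3333 -0.1667 +0.0000 -0.1667]
  T[3,:] = [+0.2500 +0.2500 -0.1250 +0.0000]
|roots of det(T-λI)|: 0.7144, 0.5787, 0.2972, 0.1615.
ρ = 0.7144; 0.7144 < 1, so it converges for any x₀.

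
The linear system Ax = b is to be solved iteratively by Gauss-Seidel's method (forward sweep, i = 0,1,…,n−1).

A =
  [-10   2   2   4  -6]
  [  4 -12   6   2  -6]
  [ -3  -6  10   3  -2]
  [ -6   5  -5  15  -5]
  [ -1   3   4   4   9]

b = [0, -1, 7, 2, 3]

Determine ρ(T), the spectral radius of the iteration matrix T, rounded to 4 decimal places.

Diagonal D = diag(-10, -12, 10, 15, 9); L, U strict lower/upper.
GS T = -(D+L)⁻¹U: row 0 first, T[0,2] = -(2)/(-10) = +0.2000; later rows by forward substitution.
  T[0,:] = [+0.0000  +0.2000  +0.2000  +0.4000  -0.6000]
  T[1,:] = [+0.0000  +0.0667  +0.5667  +0.3000  -0.7000]
  T[2,:] = [+0.0000  +0.1000  +0.4000  +0.0000  -0.4000]
  T[3,:] = [+0.0000  +0.0911  +0.0244  +0.0600  +0.1933]
  T[4,:] = [+0.0000  -0.0849  -0.3553  -0.0822  +0.2585]
eigenvalue magnitudes: 0.8586, 0.1283, 0.1104, 0.0914, 0.0000.
ρ = 0.8586; 0.8586 < 1, so it converges for any x₀.

0.8586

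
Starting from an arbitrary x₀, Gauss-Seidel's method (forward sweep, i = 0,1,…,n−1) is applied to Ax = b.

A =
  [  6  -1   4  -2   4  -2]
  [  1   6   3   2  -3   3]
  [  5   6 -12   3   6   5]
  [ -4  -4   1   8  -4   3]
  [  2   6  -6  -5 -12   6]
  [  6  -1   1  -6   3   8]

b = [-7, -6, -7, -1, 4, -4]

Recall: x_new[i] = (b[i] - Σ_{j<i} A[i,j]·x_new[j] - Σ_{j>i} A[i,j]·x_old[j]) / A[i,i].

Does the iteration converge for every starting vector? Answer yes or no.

Let D = diag(6, 6, -12, 8, -12, 8); L, U the strict triangles.
GS T = -(D+L)⁻¹U: row 0 first, T[0,4] = -(4)/(6) = -0.6667; later rows by forward substitution.
  T[0,:] = [+0.0000, +0.1667, -0.6667, +0.3333, -0.6667, +0.3333]
  T[1,:] = [+0.0000, -0.0278, -0.3889, -0.3889, +0.6111, -0.5556]
  T[2,:] = [+0.0000, +0.0556, -0.4722, +0.1944, +0.5278, +0.2778]
  T[3,:] = [+0.0000, +0.0625, -0.4688, -0.0521, +0.4062, -0.5208]
  T[4,:] = [+0.0000, -0.0399, +0.1259, -0.2144, -0.2387, +0.3559]
  T[5,:] = [+0.0000, -0.0736, +0.1117, -0.2816, +0.9046, -0.8783]
eigenvalue magnitudes: 1.2489, 0.5225, 0.5225, 0.3881, 0.0295, 0.0000.
ρ(T) = max|λ| = 1.2489; 1.2489 > 1 ⇒ diverges.

no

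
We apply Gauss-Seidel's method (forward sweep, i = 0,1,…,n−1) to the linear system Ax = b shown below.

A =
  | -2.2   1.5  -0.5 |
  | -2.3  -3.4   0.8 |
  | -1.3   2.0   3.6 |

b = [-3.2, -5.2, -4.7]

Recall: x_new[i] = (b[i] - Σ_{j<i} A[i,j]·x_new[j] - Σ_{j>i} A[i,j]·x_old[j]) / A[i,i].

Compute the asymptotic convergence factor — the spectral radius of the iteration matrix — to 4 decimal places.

Split A = D + L + U, D = diag(-2.2, -3.4, 3.6).
T_GS = -(D+L)⁻¹U: row 0 first, T[0,1] = -(1.5)/(-2.2) = +0.6818; later rows by forward substitution.
  T[0,:] = [+0.0000, +0.6818, -0.2273]
  T[1,:] = [+0.0000, -0.4612, +0.3890]
  T[2,:] = [+0.0000, +0.5025, -0.2982]
|λ(T)| sorted: 0.8293, 0.0699, 0.0000.
spectral radius ρ = 0.8293; 0.8293 < 1: convergent.

0.8293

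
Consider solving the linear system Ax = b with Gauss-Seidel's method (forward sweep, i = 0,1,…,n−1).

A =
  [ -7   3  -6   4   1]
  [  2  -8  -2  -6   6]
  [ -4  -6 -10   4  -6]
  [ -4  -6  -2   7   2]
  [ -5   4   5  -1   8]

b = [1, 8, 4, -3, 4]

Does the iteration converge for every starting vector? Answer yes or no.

Split A = D + L + U, D = diag(-7, -8, -10, 7, 8).
T_GS = -(D+L)⁻¹U: row 0 first, T[0,1] = -(3)/(-7) = +0.4286; later rows by forward substitution.
  T[0,:] = [+0.0000 +0.4286 -0.8571 +0.5714 +0.1429]
  T[1,:] = [+0.0000 +0.1071 -0.4643 -0.6071 +0.7857]
  T[2,:] = [+0.0000 -0.2357 +0.6214 +0.5357 -1.1286]
  T[3,:] = [+0.0000 +0.2694 -0.7102 -0.0408 +0.1469]
  T[4,:] = [+0.0000 +0.3953 -0.7807 +0.3208 +0.4202]
|λ(T)| sorted: 1.5975, 0.5442, 0.5442, 0.0162, 0.0000.
spectral radius ρ = 1.5975; 1.5975 > 1: divergent.

no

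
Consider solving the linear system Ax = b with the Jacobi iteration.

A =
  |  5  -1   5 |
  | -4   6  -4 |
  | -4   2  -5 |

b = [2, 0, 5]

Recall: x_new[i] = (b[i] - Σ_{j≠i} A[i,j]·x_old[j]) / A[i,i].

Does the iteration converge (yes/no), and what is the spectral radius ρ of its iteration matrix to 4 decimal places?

Let D = diag(5, 6, -5); L, U the strict triangles.
Jacobi: T = -D⁻¹(L+U), T[1,0] = -(-4)/(6) = +0.6667; T[1,1] = 0.
  T[0,:] = [+0.0000 +0.2000 -1.0000]
  T[1,:] = [+0.6667 +0.0000 +0.6667]
  T[2,:] = [-0.8000 +0.4000 +0.0000]
|λ(T)| sorted: 1.2265, 0.8811, 0.3455.
spectral radius ρ = 1.2265; 1.2265 > 1, so it fails to converge.

no, ρ = 1.2265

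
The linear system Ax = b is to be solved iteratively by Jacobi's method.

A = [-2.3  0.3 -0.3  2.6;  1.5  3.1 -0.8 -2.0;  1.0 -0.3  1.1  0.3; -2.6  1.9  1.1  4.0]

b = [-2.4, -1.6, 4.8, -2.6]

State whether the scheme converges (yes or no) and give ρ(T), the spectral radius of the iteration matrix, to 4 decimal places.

Split A = D + L + U, D = diag(-2.3, 3.1, 1.1, 4).
T_J = -D⁻¹(L+U): T[2,0] = -(1)/(1.1) = -0.9091; T[2,2] = 0.
  T[0,:] = [+0.0000  +0.1304  -0.1304  +1.1304]
  T[1,:] = [-0.4839  +0.0000  +0.2581  +0.6452]
  T[2,:] = [-0.9091  +0.2727  +0.0000  -0.2727]
  T[3,:] = [+0.6500  -0.4750  -0.2750  +0.0000]
eigenvalue magnitudes: 1.1317, 0.5968, 0.5968, 0.4086.
spectral radius ρ = 1.1317; 1.1317 > 1, so it fails to converge.

no, ρ = 1.1317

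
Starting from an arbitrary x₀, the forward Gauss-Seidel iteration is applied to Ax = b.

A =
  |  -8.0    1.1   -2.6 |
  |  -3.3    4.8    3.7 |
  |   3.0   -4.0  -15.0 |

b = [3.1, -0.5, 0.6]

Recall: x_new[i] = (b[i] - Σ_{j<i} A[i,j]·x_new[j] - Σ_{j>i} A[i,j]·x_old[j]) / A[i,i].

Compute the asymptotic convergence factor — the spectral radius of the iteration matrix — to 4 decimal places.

0.1699

Diagonal D = diag(-8, 4.8, -15); L, U strict lower/upper.
Gauss-Seidel: T = -(D+L)⁻¹U, row 0 first, T[0,1] = -(1.1)/(-8) = +0.1375; later rows by forward substitution.
  T[0,:] = [+0.0000  +0.1375  -0.3250]
  T[1,:] = [+0.0000  +0.0945  -0.9943]
  T[2,:] = [+0.0000  +0.0023  +0.2001]
eigenvalue magnitudes: 0.1699, 0.1248, 0.0000.
ρ = 0.1699; 0.1699 < 1, so it converges for any x₀.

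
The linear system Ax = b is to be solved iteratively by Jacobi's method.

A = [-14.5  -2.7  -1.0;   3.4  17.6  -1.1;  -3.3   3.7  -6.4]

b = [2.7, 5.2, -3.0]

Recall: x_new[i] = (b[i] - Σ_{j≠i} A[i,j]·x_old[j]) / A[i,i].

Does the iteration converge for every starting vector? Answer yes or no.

yes

Write A = D+L+U with D = diag(-14.5, 17.6, -6.4).
Jacobi T = -D⁻¹(L+U): T[0,2] = -(-1)/(-14.5) = -0.0690; T[0,0] = 0.
  T[0,:] = [+0.0000  -0.1862  -0.0690]
  T[1,:] = [-0.1932  +0.0000  +0.0625]
  T[2,:] = [-0.5156  +0.5781  +0.0000]
|roots of det(T-λI)|: 0.3792, 0.1901, 0.1901.
ρ(T) = max|λ| = 0.3792; 0.3792 < 1 ⇒ converges.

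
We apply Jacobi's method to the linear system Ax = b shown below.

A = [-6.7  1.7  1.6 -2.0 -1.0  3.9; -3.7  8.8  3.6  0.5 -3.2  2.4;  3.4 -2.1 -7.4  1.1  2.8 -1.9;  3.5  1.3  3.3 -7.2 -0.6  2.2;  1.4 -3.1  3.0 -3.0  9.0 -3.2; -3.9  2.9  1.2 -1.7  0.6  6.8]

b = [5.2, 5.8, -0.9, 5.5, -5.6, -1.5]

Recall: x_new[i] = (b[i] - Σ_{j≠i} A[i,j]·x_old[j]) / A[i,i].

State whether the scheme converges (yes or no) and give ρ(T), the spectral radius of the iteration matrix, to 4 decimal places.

no, ρ = 1.2205

Diagonal D = diag(-6.7, 8.8, -7.4, -7.2, 9, 6.8); L, U strict lower/upper.
Jacobi T = -D⁻¹(L+U): T[0,3] = -(-2)/(-6.7) = -0.2985; T[0,0] = 0.
  T[0,:] = [+0.0000  +0.2537  +0.2388  -0.2985  -0.1493  +0.5821]
  T[1,:] = [+0.4205  +0.0000  -0.4091  -0.0568  +0.3636  -0.2727]
  T[2,:] = [+0.4595  -0.2838  +0.0000  +0.1486  +0.3784  -0.2568]
  T[3,:] = [+0.4861  +0.1806  +0.4583  +0.0000  -0.0833  +0.3056]
  T[4,:] = [-0.1556  +0.3444  -0.3333  +0.3333  +0.0000  +0.3556]
  T[5,:] = [+0.5735  -0.4265  -0.1765  +0.2500  -0.0882  +0.0000]
eigenvalue magnitudes: 1.2205, 0.5660, 0.4835, 0.4835, 0.4100, 0.4100.
ρ = 1.2205; 1.2205 > 1: divergent.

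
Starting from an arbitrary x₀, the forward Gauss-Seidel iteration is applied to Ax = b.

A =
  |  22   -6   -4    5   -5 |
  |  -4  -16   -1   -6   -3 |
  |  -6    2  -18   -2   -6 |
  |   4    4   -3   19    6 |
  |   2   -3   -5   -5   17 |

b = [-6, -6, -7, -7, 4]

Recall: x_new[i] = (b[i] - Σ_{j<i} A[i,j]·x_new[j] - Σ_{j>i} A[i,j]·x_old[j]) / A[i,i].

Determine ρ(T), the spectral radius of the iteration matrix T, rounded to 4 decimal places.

Let D = diag(22, -16, -18, 19, 17); L, U the strict triangles.
Gauss-Seidel: T = -(D+L)⁻¹U, row 0 first, T[0,2] = -(-4)/(22) = +0.1818; later rows by forward substitution.
  T[0,:] = [+0.0000  +0.2727  +0.1818  -0.2273  +0.2273]
  T[1,:] = [+0.0000  -0.0682  -0.1080  -0.3182  -0.2443]
  T[2,:] = [+0.0000  -0.0985  -0.0726  -0.0707  -0.4362]
  T[3,:] = [+0.0000  -0.0586  -0.0270  +0.1037  -0.3811]
  T[4,:] = [+0.0000  -0.0903  -0.0697  -0.0197  -0.3102]
|roots of det(T-λI)|: 0.5398, 0.1125, 0.1125, 0.0103, 0.0000.
spectral radius ρ = 0.5398; 0.5398 < 1: convergent.

0.5398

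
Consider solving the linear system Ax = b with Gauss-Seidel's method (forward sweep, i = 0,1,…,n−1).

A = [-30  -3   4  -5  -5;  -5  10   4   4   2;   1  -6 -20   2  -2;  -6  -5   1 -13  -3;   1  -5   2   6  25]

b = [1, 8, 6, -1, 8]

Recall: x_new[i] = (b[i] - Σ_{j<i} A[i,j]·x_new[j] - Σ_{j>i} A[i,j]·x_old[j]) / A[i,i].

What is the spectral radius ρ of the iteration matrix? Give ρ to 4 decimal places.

Diagonal D = diag(-30, 10, -20, -13, 25); L, U strict lower/upper.
GS T = -(D+L)⁻¹U: row 0 first, T[0,3] = -(-5)/(-30) = -0.1667; later rows by forward substitution.
  T[0,:] = [+0.0000  -0.1000  +0.1333  -0.1667  -0.1667]
  T[1,:] = [+0.0000  -0.0500  -0.3333  -0.4833  -0.2833]
  T[2,:] = [+0.0000  +0.0100  +0.1067  +0.2367  -0.0233]
  T[3,:] = [+0.0000  +0.0662  +0.0749  +0.2810  -0.0467]
  T[4,:] = [+0.0000  -0.0227  -0.0985  -0.1764  -0.0369]
|λ(T)| sorted: 0.2804, 0.0843, 0.0828, 0.0189, 0.0000.
ρ(T) = max|λ| = 0.2804; 0.2804 < 1, so it converges for any x₀.

0.2804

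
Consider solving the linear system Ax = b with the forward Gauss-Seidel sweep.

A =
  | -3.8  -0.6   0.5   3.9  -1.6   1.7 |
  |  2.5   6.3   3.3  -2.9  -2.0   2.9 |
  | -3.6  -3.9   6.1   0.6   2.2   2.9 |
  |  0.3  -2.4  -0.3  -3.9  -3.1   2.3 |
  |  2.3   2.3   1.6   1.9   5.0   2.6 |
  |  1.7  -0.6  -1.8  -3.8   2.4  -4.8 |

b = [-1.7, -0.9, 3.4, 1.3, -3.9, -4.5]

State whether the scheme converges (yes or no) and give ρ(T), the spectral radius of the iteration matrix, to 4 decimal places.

Let D = diag(-3.8, 6.3, 6.1, -3.9, 5, -4.8); L, U the strict triangles.
Gauss-Seidel: T = -(D+L)⁻¹U, row 0 first, T[0,3] = -(3.9)/(-3.8) = +1.0263; later rows by forward substitution.
  T[0,:] = [+0.0000  -0.1579  +0.1316  +1.0263  -0.4211  +0.4474]
  T[1,:] = [+0.0000  +0.0627  -0.5760  +0.0530  +0.4845  -0.6378]
  T[2,:] = [+0.0000  -0.0531  -0.2906  +0.5413  -0.2994  -0.6192]
  T[3,:] = [+0.0000  -0.0466  +0.3870  +0.0047  -1.1024  +1.0643]
  T[4,:] = [+0.0000  +0.0785  +0.1504  -0.6715  +0.4855  -0.6387]
  T[5,:] = [+0.0000  +0.0323  -0.0035  -0.1855  +1.0181  -0.6915]
|eigenvalues of T|: 1.1300, 0.6068, 0.5662, 0.5662, 0.0054, 0.0000.
spectral radius ρ = 1.1300; 1.1300 > 1, so it fails to converge.

no, ρ = 1.1300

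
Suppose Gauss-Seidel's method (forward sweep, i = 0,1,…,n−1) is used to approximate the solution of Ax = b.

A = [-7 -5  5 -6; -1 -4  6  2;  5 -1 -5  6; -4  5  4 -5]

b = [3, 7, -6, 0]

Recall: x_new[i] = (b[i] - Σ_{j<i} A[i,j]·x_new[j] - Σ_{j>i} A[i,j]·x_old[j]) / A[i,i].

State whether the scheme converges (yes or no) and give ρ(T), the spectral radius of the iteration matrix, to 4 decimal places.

no, ρ = 1.4966

Split A = D + L + U, D = diag(-7, -4, -5, -5).
GS T = -(D+L)⁻¹U: row 0 first, T[0,2] = -(5)/(-7) = +0.7143; later rows by forward substitution.
  T[0,:] = [+0.0000, -0.7143, +0.7143, -0.8571]
  T[1,:] = [+0.0000, +0.1786, +1.3214, +0.7143]
  T[2,:] = [+0.0000, -0.7500, +0.4500, +0.2000]
  T[3,:] = [+0.0000, +0.1500, +1.1100, +1.5600]
|λ(T)| sorted: 1.4966, 0.8290, 0.8290, 0.0000.
ρ(T) = max|λ| = 1.4966; 1.4966 > 1: divergent.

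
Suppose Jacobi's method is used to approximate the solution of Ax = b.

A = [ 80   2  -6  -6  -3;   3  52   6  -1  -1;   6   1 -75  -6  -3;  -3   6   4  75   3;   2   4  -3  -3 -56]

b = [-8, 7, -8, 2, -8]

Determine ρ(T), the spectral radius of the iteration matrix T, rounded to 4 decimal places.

0.1662

Diagonal D = diag(80, 52, -75, 75, -56); L, U strict lower/upper.
Jacobi T = -D⁻¹(L+U): T[2,1] = -(1)/(-75) = +0.0133; T[2,2] = 0.
  T[0,:] = [+0.0000, -0.0250, +0.0750, +0.0750, +0.0375]
  T[1,:] = [-0.0577, +0.0000, -0.1154, +0.0192, +0.0192]
  T[2,:] = [+0.0800, +0.0133, +0.0000, -0.0800, -0.0400]
  T[3,:] = [+0.0400, -0.0800, -0.0533, +0.0000, -0.0400]
  T[4,:] = [+0.0357, +0.0714, -0.0536, -0.0536, +0.0000]
|eigenvalues of T|: 0.1662, 0.0809, 0.0602, 0.0602, 0.0152.
ρ(T) = max|λ| = 0.1662; 0.1662 < 1 ⇒ converges.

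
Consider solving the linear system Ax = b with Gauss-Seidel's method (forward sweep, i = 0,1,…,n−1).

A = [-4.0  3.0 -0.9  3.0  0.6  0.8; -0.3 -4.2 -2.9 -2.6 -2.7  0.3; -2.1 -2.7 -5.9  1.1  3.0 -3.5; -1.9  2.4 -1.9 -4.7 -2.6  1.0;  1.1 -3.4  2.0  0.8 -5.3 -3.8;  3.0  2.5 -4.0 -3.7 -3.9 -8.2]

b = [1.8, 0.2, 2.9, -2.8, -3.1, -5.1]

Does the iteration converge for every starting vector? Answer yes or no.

no

Diagonal D = diag(-4, -4.2, -5.9, -4.7, -5.3, -8.2); L, U strict lower/upper.
GS T = -(D+L)⁻¹U: row 0 first, T[0,1] = -(3)/(-4) = +0.7500; later rows by forward substitution.
  T[0,:] = [+0.0000  +0.7500  -0.2250  +0.7500  +0.1500  +0.2000]
  T[1,:] = [+0.0000  -0.0536  -0.6744  -0.6726  -0.6536  +0.0571]
  T[2,:] = [+0.0000  -0.2424  +0.3887  +0.2273  +0.7542  -0.6906]
  T[3,:] = [+0.0000  -0.2325  -0.4106  -0.7385  -1.2524  +0.4403]
  T[4,:] = [+0.0000  +0.0634  +0.4707  +0.5614  +0.5460  -0.9063]
  T[5,:] = [+0.0000  +0.4511  -0.5161  +0.0247  -0.2068  +0.6598]
|λ(T)| sorted: 1.6155, 0.6716, 0.6716, 0.1959, 0.0981, 0.0000.
spectral radius ρ = 1.6155; 1.6155 > 1: divergent.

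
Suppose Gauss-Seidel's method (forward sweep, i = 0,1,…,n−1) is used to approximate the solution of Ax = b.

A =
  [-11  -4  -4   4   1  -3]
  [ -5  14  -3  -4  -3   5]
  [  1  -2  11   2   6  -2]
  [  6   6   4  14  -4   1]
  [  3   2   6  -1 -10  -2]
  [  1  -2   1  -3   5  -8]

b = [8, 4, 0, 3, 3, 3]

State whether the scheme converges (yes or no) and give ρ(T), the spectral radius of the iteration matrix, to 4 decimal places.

Let D = diag(-11, 14, 11, 14, -10, -8); L, U the strict triangles.
Gauss-Seidel: T = -(D+L)⁻¹U, row 0 first, T[0,2] = -(-4)/(-11) = -0.3636; later rows by forward substitution.
  T[0,:] = [+0.0000, -0.3636, -0.3636, +0.3636, +0.0909, -0.2727]
  T[1,:] = [+0.0000, -0.1299, +0.0844, +0.4156, +0.2468, -0.4545]
  T[2,:] = [+0.0000, +0.0094, +0.0484, -0.1393, -0.5089, +0.1240]
  T[3,:] = [+0.0000, +0.2088, +0.1058, -0.2941, +0.2864, +0.2048]
  T[4,:] = [+0.0000, -0.1503, -0.0737, +0.1380, -0.2573, -0.3188]
  T[5,:] = [+0.0000, -0.1840, -0.1463, +0.1207, -0.3822, -0.1810]
moduli |λ_i(T)| = 0.8934, 0.1931, 0.1812, 0.1812, 0.0179, 0.0000.
spectral radius ρ = 0.8934; 0.8934 < 1: convergent.

yes, ρ = 0.8934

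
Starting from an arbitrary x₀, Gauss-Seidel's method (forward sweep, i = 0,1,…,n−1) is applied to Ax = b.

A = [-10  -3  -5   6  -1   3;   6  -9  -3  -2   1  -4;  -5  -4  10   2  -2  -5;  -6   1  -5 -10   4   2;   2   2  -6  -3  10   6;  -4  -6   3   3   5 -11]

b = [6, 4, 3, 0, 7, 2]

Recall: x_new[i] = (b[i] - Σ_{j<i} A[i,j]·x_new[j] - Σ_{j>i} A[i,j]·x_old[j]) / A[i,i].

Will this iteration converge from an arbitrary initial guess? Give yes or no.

no

Write A = D+L+U with D = diag(-10, -9, 10, -10, 10, -11).
Gauss-Seidel: T = -(D+L)⁻¹U, row 0 first, T[0,4] = -(-1)/(-10) = -0.1000; later rows by forward substitution.
  T[0,:] = [+0.0000, -0.3000, -0.5000, +0.6000, -0.1000, +0.3000]
  T[1,:] = [+0.0000, -0.2000, -0.6667, +0.1778, +0.0444, -0.2444]
  T[2,:] = [+0.0000, -0.2300, -0.5167, +0.1711, +0.1678, +0.5522]
  T[3,:] = [+0.0000, +0.2750, +0.4917, -0.4278, +0.3806, -0.2806]
  T[4,:] = [+0.0000, +0.0445, +0.0708, -0.1812, +0.2259, -0.3639]
  T[5,:] = [+0.0000, +0.2507, +0.5708, -0.4675, +0.2644, -0.0671]
|eigenvalues of T|: 1.3057, 0.2840, 0.2840, 0.1756, 0.0943, 0.0000.
ρ = 1.3057; 1.3057 > 1, so it fails to converge.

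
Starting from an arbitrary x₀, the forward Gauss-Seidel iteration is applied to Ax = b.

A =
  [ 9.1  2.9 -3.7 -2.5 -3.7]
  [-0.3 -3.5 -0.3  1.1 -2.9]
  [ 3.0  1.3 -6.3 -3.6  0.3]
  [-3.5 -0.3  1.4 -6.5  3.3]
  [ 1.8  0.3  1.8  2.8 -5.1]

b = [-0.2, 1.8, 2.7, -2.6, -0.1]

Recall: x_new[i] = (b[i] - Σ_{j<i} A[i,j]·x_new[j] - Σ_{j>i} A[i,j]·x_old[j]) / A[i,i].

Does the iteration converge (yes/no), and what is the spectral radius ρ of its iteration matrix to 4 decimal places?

yes, ρ = 0.5690

A = D + L + U where D = diag(9.1, -3.5, -6.3, -6.5, -5.1).
T_GS = -(D+L)⁻¹U: row 0 first, T[0,1] = -(2.9)/(9.1) = -0.3187; later rows by forward substitution.
  T[0,:] = [+0.0000, -0.3187, +0.4066, +0.2747, +0.4066]
  T[1,:] = [+0.0000, +0.0273, -0.1206, +0.2907, -0.8634]
  T[2,:] = [+0.0000, -0.1461, +0.1687, -0.3806, +0.0631]
  T[3,:] = [+0.0000, +0.1389, -0.1770, -0.2433, +0.3422]
  T[4,:] = [+0.0000, -0.0862, +0.0988, -0.1539, +0.3028]
|roots of det(T-λI)|: 0.5690, 0.3654, 0.1449, 0.0929, 0.0000.
ρ = 0.5690; 0.5690 < 1: convergent.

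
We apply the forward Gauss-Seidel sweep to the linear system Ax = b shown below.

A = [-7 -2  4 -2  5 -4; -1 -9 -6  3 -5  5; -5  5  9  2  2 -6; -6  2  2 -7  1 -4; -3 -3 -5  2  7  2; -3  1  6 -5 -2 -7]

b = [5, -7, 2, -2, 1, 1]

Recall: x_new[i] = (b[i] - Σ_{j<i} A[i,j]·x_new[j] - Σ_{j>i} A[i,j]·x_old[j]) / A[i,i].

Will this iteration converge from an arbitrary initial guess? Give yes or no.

Split A = D + L + U, D = diag(-7, -9, 9, -7, 7, -7).
T_GS = -(D+L)⁻¹U: row 0 first, T[0,2] = -(4)/(-7) = +0.5714; later rows by forward substitution.
  T[0,:] = [+0.0000 -0.2857 +0.5714 -0.2857 +0.7143 -0.5714]
  T[1,:] = [+0.0000 +0.0317 -0.7302 +0.3651 -0.6349 +0.6190]
  T[2,:] = [+0.0000 -0.1764 +0.7231 -0.5838 +0.5273 +0.0053]
  T[3,:] = [+0.0000 +0.2036 -0.4918 +0.1824 -0.5001 +0.0967]
  T[4,:] = [+0.0000 -0.2930 +0.5890 -0.4351 +0.5536 -0.2892]
  T[5,:] = [+0.0000 -0.0859 +0.4536 -0.3318 +0.2542 +0.3514]
|eigenvalues of T|: 1.6345, 0.5899, 0.1812, 0.1812, 0.0234, 0.0000.
spectral radius ρ = 1.6345; 1.6345 > 1 ⇒ diverges.

no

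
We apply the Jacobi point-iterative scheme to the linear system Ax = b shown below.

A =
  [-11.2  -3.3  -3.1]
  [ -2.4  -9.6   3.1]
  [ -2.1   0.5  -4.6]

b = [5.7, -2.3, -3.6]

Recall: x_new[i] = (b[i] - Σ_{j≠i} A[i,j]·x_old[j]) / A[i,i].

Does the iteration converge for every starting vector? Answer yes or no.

yes

Let D = diag(-11.2, -9.6, -4.6); L, U the strict triangles.
Jacobi T = -D⁻¹(L+U): T[0,2] = -(-3.1)/(-11.2) = -0.2768; T[0,0] = 0.
  T[0,:] = [+0.0000 -0.2946 -0.2768]
  T[1,:] = [-0.2500 +0.0000 +0.3229]
  T[2,:] = [-0.4565 +0.1087 +0.0000]
eigenvalue magnitudes: 0.5697, 0.2991, 0.2991.
ρ(T) = max|λ| = 0.5697; 0.5697 < 1 ⇒ converges.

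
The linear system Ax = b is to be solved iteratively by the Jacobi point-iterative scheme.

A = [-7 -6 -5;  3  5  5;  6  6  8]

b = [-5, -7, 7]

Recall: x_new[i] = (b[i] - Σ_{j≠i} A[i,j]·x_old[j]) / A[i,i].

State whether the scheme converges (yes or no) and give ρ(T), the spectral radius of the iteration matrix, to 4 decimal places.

no, ρ = 1.5556

Diagonal D = diag(-7, 5, 8); L, U strict lower/upper.
Jacobi: T = -D⁻¹(L+U), T[0,1] = -(-6)/(-7) = -0.8571; T[0,0] = 0.
  T[0,:] = [+0.0000  -0.8571  -0.7143]
  T[1,:] = [-0.6000  +0.0000  -1.0000]
  T[2,:] = [-0.7500  -0.7500  +0.0000]
|eigenvalues of T|: 1.5556, 0.7873, 0.7873.
ρ(T) = max|λ| = 1.5556; 1.5556 > 1: divergent.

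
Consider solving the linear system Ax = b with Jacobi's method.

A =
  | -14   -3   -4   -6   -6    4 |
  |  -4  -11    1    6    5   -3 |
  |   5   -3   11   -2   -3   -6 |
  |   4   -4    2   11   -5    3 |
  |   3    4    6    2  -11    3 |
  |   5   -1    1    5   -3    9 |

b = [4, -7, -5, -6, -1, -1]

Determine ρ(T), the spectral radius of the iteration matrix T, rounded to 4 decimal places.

A = D + L + U where D = diag(-14, -11, 11, 11, -11, 9).
T_J = -D⁻¹(L+U): T[4,0] = -(3)/(-11) = +0.2727; T[4,4] = 0.
  T[0,:] = [+0.0000, -0.2143, -0.2857, -0.4286, -0.4286, +0.2857]
  T[1,:] = [-0.3636, +0.0000, +0.0909, +0.5455, +0.4545, -0.2727]
  T[2,:] = [-0.4545, +0.2727, +0.0000, +0.1818, +0.2727, +0.5455]
  T[3,:] = [-0.3636, +0.3636, -0.1818, +0.0000, +0.4545, -0.2727]
  T[4,:] = [+0.2727, +0.3636, +0.5455, +0.1818, +0.0000, +0.2727]
  T[5,:] = [-0.5556, +0.1111, -0.1111, -0.5556, +0.3333, +0.0000]
moduli |λ_i(T)| = 1.1241, 0.7460, 0.7460, 0.4299, 0.3426, 0.1232.
ρ = 1.1241; 1.1241 > 1 ⇒ diverges.

1.1241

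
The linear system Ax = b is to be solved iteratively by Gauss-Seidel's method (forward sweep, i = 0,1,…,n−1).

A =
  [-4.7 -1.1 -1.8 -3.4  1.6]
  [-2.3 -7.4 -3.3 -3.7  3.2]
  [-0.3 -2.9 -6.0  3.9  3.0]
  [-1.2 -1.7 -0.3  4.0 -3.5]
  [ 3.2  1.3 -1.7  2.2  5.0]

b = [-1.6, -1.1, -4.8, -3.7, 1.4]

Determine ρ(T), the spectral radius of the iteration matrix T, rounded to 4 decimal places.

1.4670

Let D = diag(-4.7, -7.4, -6, 4, 5); L, U the strict triangles.
T_GS = -(D+L)⁻¹U: row 0 first, T[0,1] = -(-1.1)/(-4.7) = -0.2340; later rows by forward substitution.
  T[0,:] = [+0.0000  -0.2340  -0.3830  -0.7234  +0.3404]
  T[1,:] = [+0.0000  +0.0727  -0.3269  -0.2752  +0.3266]
  T[2,:] = [+0.0000  -0.0235  +0.1772  +0.8192  +0.3251]
  T[3,:] = [+0.0000  -0.0411  -0.2405  -0.2725  +1.1403]
  T[4,:] = [+0.0000  +0.1410  +0.4962  +0.9329  -0.6940]
|λ(T)| sorted: 1.4670, 0.7466, 0.1881, 0.1844, 0.0000.
ρ(T) = max|λ| = 1.4670; 1.4670 > 1: divergent.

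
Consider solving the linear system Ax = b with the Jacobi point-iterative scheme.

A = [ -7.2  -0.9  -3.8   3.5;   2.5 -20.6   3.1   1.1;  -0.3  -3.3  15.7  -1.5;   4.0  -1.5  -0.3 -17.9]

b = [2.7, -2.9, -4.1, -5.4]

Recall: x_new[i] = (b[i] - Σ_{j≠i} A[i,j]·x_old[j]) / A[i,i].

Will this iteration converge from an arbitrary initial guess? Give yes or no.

yes

Let D = diag(-7.2, -20.6, 15.7, -17.9); L, U the strict triangles.
Jacobi T = -D⁻¹(L+U): T[1,3] = -(1.1)/(-20.6) = +0.0534; T[1,1] = 0.
  T[0,:] = [+0.0000  -0.1250  -0.5278  +0.4861]
  T[1,:] = [+0.1214  +0.0000  +0.1505  +0.0534]
  T[2,:] = [+0.0191  +0.2102  +0.0000  +0.0955]
  T[3,:] = [+0.2235  -0.0838  -0.0168  +0.0000]
|roots of det(T-λI)|: 0.4001, 0.3318, 0.3318, 0.1145.
ρ = 0.4001; 0.4001 < 1: convergent.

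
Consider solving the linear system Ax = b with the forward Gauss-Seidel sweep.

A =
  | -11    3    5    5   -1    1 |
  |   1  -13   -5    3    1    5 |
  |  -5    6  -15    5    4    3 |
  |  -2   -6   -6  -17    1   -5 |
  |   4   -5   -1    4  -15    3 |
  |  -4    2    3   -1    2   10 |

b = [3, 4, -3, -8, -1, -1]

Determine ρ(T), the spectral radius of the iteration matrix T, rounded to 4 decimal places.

Write A = D+L+U with D = diag(-11, -13, -15, -17, -15, 10).
Gauss-Seidel: T = -(D+L)⁻¹U, row 0 first, T[0,4] = -(-1)/(-11) = -0.0909; later rows by forward substitution.
  T[0,:] = [+0.0000, +0.2727, +0.4545, +0.4545, -0.0909, +0.0909]
  T[1,:] = [+0.0000, +0.0210, -0.3497, +0.2657, +0.0699, +0.3916]
  T[2,:] = [+0.0000, -0.0825, -0.2914, +0.2881, +0.3249, +0.3263]
  T[3,:] = [+0.0000, -0.0104, +0.1728, -0.2490, -0.0698, -0.5582]
  T[4,:] = [+0.0000, +0.0685, +0.3033, -0.0530, -0.0878, -0.0769]
  T[5,:] = [+0.0000, +0.1149, +0.2958, +0.0279, -0.1372, -0.1803]
|roots of det(T-λI)|: 0.9410, 0.2083, 0.2083, 0.1609, 0.0250, 0.0000.
spectral radius ρ = 0.9410; 0.9410 < 1: convergent.

0.9410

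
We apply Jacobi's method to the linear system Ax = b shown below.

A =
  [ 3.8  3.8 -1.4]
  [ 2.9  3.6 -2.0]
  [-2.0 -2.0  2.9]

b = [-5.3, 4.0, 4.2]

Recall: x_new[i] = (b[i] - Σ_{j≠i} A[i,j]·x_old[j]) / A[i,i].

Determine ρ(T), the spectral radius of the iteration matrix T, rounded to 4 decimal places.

1.3683

Let D = diag(3.8, 3.6, 2.9); L, U the strict triangles.
Jacobi: T = -D⁻¹(L+U), T[2,1] = -(-2)/(2.9) = +0.6897; T[2,2] = 0.
  T[0,:] = [+0.0000 -1.0000 +0.3684]
  T[1,:] = [-0.8056 +0.0000 +0.5556]
  T[2,:] = [+0.6897 +0.6897 +0.0000]
|roots of det(T-λI)|: 1.3683, 0.8804, 0.4879.
ρ(T) = max|λ| = 1.3683; 1.3683 > 1 ⇒ diverges.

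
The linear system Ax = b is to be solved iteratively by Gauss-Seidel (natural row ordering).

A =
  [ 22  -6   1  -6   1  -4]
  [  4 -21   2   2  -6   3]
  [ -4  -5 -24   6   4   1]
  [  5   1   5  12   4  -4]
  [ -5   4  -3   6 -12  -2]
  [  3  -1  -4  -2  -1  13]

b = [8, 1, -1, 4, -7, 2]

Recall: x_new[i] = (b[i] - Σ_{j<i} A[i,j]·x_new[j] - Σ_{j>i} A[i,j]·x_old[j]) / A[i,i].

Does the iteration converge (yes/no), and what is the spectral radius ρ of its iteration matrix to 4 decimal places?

Let D = diag(22, -21, -24, 12, -12, 13); L, U the strict triangles.
Gauss-Seidel: T = -(D+L)⁻¹U, row 0 first, T[0,4] = -(1)/(22) = -0.0455; later rows by forward substitution.
  T[0,:] = [+0.0000  +0.2727  -0.0455  +0.2727  -0.0455  +0.1818]
  T[1,:] = [+0.0000  +0.0519  +0.0866  +0.1472  -0.2944  +0.1775]
  T[2,:] = [+0.0000  -0.0563  -0.0105  +0.1739  +0.2356  -0.0256]
  T[3,:] = [+0.0000  -0.0945  +0.0161  -0.1984  -0.3880  +0.2535]
  T[4,:] = [+0.0000  -0.1295  +0.0585  -0.2072  -0.3321  -0.0501]
  T[5,:] = [+0.0000  -0.1008  +0.0209  -0.0446  -0.0249  -0.0010]
eigenvalue magnitudes: 0.6062, 0.2020, 0.2020, 0.0580, 0.0580, 0.0000.
spectral radius ρ = 0.6062; 0.6062 < 1, so it converges for any x₀.

yes, ρ = 0.6062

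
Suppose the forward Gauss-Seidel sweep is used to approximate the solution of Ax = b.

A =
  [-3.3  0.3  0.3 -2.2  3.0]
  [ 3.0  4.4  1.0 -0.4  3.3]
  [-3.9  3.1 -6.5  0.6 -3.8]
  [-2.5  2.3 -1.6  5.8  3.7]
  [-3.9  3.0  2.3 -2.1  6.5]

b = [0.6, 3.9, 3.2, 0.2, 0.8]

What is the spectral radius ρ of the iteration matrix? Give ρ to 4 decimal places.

1.5271

Write A = D+L+U with D = diag(-3.3, 4.4, -6.5, 5.8, 6.5).
T_GS = -(D+L)⁻¹U: row 0 first, T[0,4] = -(3)/(-3.3) = +0.9091; later rows by forward substitution.
  T[0,:] = [+0.0000 +0.0909 +0.0909 -0.6667 +0.9091]
  T[1,:] = [+0.0000 -0.0620 -0.2893 +0.5455 -1.3698]
  T[2,:] = [+0.0000 -0.0841 -0.1925 +0.7524 -1.7834]
  T[3,:] = [+0.0000 +0.0406 +0.1008 -0.2961 -0.1948]
  T[4,:] = [+0.0000 +0.1260 +0.2887 -1.0137 +1.7458]
moduli |λ_i(T)| = 1.5271, 0.3340, 0.0378, 0.0378, 0.0000.
ρ = 1.5271; 1.5271 > 1: divergent.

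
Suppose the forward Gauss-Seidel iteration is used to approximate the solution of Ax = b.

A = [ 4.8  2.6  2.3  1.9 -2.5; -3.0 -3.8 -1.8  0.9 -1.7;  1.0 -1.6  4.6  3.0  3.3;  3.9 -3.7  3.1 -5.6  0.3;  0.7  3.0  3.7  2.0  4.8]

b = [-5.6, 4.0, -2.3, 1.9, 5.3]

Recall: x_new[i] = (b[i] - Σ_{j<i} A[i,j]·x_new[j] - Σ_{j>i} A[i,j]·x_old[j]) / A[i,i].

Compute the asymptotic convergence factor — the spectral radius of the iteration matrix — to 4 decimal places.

Diagonal D = diag(4.8, -3.8, 4.6, -5.6, 4.8); L, U strict lower/upper.
T_GS = -(D+L)⁻¹U: row 0 first, T[0,1] = -(2.6)/(4.8) = -0.5417; later rows by forward substitution.
  T[0,:] = [+0.0000, -0.5417, -0.4792, -0.3958, +0.5208]
  T[1,:] = [+0.0000, +0.4276, -0.0954, +0.5493, -0.8586]
  T[2,:] = [+0.0000, +0.2665, +0.0710, -0.3750, -1.1292]
  T[3,:] = [+0.0000, -0.5123, -0.2314, -0.8462, +0.3584]
  T[4,:] = [+0.0000, -0.1803, +0.1712, +0.3561, +1.1818]
moduli |λ_i(T)| = 1.2391, 0.6632, 0.2519, 0.0063, 0.0000.
ρ(T) = max|λ| = 1.2391; 1.2391 > 1 ⇒ diverges.

1.2391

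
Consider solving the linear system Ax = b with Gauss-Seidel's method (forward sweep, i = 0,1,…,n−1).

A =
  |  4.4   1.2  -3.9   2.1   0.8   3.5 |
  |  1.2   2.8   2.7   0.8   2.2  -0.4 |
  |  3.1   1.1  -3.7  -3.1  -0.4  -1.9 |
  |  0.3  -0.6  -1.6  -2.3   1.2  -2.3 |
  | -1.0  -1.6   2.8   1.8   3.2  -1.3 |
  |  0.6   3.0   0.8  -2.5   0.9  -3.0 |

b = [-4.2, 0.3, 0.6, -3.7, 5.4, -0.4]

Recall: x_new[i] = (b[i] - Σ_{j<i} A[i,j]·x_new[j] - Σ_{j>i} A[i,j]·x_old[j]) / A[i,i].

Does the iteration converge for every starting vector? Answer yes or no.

Diagonal D = diag(4.4, 2.8, -3.7, -2.3, 3.2, -3); L, U strict lower/upper.
T_GS = -(D+L)⁻¹U: row 0 first, T[0,4] = -(0.8)/(4.4) = -0.1818; later rows by forward substitution.
  T[0,:] = [+0.0000, -0.2727, +0.8864, -0.4773, -0.1818, -0.7955]
  T[1,:] = [+0.0000, +0.1169, -1.3442, -0.0812, -0.7078, +0.4838]
  T[2,:] = [+0.0000, -0.1938, +0.3430, -1.2618, -0.4709, -1.0362]
  T[3,:] = [+0.0000, +0.0687, +0.2276, +0.8367, +1.0102, -0.5092]
  T[4,:] = [+0.0000, +0.1041, -0.8233, +0.4437, -0.5670, +1.5926]
  T[5,:] = [+0.0000, -0.0154, -1.5121, -1.0773, -1.8817, +0.9504]
|λ(T)| sorted: 1.3514, 0.5744, 0.5744, 0.3787, 0.0553, 0.0000.
ρ = 1.3514; 1.3514 > 1, so it fails to converge.

no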